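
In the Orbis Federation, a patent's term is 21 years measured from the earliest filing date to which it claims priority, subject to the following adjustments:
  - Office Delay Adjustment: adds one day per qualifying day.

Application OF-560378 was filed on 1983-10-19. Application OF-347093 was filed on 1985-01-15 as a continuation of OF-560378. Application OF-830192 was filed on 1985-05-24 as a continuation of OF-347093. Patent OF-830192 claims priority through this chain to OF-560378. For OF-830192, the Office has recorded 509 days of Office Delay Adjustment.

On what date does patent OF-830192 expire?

March 12, 2006

Earliest priority filing: 19 October 1983.
Base term: 19 October 1983 + 21 years → 19 October 2004.
Office Delay Adjustment: +509 days → 12 March 2006.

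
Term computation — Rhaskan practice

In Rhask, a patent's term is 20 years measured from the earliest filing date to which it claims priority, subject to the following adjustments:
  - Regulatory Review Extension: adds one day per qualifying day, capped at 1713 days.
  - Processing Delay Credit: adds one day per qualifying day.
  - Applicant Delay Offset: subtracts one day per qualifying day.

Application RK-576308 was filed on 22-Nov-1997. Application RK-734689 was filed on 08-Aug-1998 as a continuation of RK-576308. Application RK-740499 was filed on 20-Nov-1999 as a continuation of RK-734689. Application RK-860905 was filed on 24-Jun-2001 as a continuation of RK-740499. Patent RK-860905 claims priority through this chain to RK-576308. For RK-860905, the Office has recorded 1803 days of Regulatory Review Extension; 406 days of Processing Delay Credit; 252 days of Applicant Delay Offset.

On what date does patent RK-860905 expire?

January 2, 2023

Earliest priority filing: 22 November 1997.
Base term: 22 November 1997 + 20 years → 22 November 2017.
Regulatory Review Extension: 1803 days claimed exceeds the 1713-day cap, so +1713 days → 1 August 2022.
Processing Delay Credit: +406 days → 11 September 2023.
Applicant Delay Offset: −252 days → 2 January 2023.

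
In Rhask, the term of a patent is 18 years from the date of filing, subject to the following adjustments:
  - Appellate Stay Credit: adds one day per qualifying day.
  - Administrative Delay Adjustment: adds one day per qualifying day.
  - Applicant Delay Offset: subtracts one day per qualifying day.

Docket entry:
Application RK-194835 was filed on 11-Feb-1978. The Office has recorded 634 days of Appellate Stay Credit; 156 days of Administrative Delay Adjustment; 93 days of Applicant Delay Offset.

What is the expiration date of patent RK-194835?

Base term: filing date + 18 years → 11 February 1996.
Appellate Stay Credit: +634 days → 6 November 1997.
Administrative Delay Adjustment: +156 days → 11 April 1998.
Applicant Delay Offset: −93 days → 8 January 1998.

1998-01-08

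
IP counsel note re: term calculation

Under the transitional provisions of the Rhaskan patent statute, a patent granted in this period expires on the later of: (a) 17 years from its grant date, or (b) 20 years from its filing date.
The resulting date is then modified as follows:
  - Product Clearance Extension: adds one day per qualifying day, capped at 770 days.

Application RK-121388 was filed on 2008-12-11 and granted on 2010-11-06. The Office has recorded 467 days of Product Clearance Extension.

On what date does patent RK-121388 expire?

2030-03-23

(a) grant + 17 years → 6 November 2027.
(b) filing + 20 years → 11 December 2028.
Later of the two: 11 December 2028.
Product Clearance Extension: 467 days (within the 770-day cap) → +467 days → 23 March 2030.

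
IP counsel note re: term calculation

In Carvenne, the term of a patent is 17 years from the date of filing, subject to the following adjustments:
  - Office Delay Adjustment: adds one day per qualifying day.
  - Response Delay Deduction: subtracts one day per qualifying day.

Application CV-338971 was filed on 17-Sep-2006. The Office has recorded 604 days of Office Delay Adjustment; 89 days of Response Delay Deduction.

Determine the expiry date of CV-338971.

Base term: filing date + 17 years → 17 September 2023.
Office Delay Adjustment: +604 days → 13 May 2025.
Response Delay Deduction: −89 days → 13 February 2025.

2025-02-13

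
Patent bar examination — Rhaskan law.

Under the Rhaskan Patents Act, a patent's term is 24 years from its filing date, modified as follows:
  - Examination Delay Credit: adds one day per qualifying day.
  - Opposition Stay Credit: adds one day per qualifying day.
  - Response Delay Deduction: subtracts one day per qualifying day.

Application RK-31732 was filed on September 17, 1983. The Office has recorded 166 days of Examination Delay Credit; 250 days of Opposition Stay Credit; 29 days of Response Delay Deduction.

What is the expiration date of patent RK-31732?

2008-10-08

Base term: filing date + 24 years → 17 September 2007.
Examination Delay Credit: +166 days → 1 March 2008.
Opposition Stay Credit: +250 days → 6 November 2008.
Response Delay Deduction: −29 days → 8 October 2008.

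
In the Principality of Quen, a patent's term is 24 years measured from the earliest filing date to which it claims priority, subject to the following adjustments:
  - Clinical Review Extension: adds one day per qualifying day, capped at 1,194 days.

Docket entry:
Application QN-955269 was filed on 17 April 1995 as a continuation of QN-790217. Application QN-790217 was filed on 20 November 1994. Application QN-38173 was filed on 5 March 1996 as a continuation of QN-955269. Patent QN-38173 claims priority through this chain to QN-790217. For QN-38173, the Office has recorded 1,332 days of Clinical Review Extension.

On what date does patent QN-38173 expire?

Earliest priority filing: 20 November 1994.
Base term: 20 November 1994 + 24 years → 20 November 2018.
Clinical Review Extension: 1332 days claimed exceeds the 1194-day cap, so +1194 days → 26 February 2022.

February 26, 2022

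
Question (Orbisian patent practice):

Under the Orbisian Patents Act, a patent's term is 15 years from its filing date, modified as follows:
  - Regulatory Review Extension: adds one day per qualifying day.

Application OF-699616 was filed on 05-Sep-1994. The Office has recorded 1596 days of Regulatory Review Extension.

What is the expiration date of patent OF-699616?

January 18, 2014

Base term: filing date + 15 years → 5 September 2009.
Regulatory Review Extension: +1596 days → 18 January 2014.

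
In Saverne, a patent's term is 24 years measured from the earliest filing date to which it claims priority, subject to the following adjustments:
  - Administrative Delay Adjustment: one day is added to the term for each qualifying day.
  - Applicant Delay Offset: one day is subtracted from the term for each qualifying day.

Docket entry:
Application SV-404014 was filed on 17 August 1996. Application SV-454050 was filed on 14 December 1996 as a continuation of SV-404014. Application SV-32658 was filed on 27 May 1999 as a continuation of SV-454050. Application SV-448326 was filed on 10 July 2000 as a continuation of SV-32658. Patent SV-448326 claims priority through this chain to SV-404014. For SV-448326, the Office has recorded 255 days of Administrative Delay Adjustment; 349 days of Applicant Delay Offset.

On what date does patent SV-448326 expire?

Earliest priority filing: 17 August 1996.
Base term: 17 August 1996 + 24 years → 17 August 2020.
Administrative Delay Adjustment: +255 days → 29 April 2021.
Applicant Delay Offset: −349 days → 15 May 2020.

May 15, 2020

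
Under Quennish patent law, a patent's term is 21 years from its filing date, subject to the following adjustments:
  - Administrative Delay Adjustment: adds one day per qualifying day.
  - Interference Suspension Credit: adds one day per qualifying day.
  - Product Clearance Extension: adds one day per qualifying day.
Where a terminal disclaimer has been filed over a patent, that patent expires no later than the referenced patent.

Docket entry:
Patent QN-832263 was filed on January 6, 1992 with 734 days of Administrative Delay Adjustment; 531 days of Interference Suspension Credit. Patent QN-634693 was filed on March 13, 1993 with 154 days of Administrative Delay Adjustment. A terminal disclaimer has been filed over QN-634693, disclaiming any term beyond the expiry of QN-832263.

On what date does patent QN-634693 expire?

Natural term of QN-634693:
  Base: filing + 21 years → 13 March 2014.
  Administrative Delay Adjustment: +154 days → 14 August 2014.
Expiry of referenced patent QN-832263:
  Base: filing + 21 years → 6 January 2013.
  Administrative Delay Adjustment: +734 days → 10 January 2015.
  Interference Suspension Credit: +531 days → 24 June 2016.
Terminal disclaimer: QN-634693 expires on the earlier of 14 August 2014 and 24 June 2016.

2014-08-14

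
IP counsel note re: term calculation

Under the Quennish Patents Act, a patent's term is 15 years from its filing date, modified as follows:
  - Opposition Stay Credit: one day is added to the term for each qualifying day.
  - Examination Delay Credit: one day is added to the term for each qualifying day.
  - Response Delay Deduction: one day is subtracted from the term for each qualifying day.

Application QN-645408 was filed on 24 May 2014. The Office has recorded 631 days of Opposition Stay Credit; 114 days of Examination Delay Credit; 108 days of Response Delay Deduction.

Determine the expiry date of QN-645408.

Base term: filing date + 15 years → 24 May 2029.
Opposition Stay Credit: +631 days → 14 February 2031.
Examination Delay Credit: +114 days → 8 June 2031.
Response Delay Deduction: −108 days → 20 February 2031.

2031-02-20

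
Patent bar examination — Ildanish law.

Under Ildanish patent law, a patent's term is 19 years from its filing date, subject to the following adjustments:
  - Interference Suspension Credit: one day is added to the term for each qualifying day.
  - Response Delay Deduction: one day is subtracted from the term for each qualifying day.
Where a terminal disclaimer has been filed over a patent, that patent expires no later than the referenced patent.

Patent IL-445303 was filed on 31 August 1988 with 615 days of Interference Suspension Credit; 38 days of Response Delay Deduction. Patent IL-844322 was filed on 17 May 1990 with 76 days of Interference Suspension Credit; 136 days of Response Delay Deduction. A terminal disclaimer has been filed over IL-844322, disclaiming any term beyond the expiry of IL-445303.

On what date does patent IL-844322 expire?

March 18, 2009

Natural term of IL-844322:
  Base: filing + 19 years → 17 May 2009.
  Interference Suspension Credit: +76 days → 1 August 2009.
  Response Delay Deduction: −136 days → 18 March 2009.
Expiry of referenced patent IL-445303:
  Base: filing + 19 years → 31 August 2007.
  Interference Suspension Credit: +615 days → 7 May 2009.
  Response Delay Deduction: −38 days → 30 March 2009.
Terminal disclaimer: IL-844322 expires on the earlier of 18 March 2009 and 30 March 2009.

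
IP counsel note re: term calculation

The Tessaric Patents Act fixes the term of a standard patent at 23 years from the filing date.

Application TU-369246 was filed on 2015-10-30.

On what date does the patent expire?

Filing date + 23 years → 30 October 2038.

October 30, 2038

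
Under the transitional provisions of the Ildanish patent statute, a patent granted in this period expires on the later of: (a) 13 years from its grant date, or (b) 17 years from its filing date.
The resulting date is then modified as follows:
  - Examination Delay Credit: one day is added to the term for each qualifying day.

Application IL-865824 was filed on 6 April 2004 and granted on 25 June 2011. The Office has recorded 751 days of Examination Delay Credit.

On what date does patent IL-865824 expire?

(a) grant + 13 years → 25 June 2024.
(b) filing + 17 years → 6 April 2021.
Later of the two: 25 June 2024.
Examination Delay Credit: +751 days → 16 July 2026.

2026-07-16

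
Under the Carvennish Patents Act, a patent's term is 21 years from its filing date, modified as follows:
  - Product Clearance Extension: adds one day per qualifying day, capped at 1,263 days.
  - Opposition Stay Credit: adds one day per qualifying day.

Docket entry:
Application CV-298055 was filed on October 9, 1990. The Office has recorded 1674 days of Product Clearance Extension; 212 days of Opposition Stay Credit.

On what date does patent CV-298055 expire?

October 23, 2015

Base term: filing date + 21 years → 9 October 2011.
Product Clearance Extension: 1674 days claimed exceeds the 1263-day cap, so +1263 days → 25 March 2015.
Opposition Stay Credit: +212 days → 23 October 2015.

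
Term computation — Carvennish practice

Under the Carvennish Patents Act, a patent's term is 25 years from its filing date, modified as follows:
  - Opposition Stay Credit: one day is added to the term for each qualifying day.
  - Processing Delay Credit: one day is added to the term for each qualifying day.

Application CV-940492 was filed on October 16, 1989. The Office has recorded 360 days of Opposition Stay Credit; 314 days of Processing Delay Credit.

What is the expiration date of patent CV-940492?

2016-08-20

Base term: filing date + 25 years → 16 October 2014.
Opposition Stay Credit: +360 days → 11 October 2015.
Processing Delay Credit: +314 days → 20 August 2016.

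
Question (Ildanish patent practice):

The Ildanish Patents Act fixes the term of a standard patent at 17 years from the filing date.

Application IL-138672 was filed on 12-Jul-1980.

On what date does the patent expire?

Filing date + 17 years → 12 July 1997.

1997-07-12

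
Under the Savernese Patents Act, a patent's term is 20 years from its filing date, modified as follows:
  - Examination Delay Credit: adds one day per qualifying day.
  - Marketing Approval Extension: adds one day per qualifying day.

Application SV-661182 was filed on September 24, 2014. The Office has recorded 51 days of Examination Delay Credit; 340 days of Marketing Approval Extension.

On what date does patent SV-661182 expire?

Base term: filing date + 20 years → 24 September 2034.
Examination Delay Credit: +51 days → 14 November 2034.
Marketing Approval Extension: +340 days → 20 October 2035.

October 20, 2035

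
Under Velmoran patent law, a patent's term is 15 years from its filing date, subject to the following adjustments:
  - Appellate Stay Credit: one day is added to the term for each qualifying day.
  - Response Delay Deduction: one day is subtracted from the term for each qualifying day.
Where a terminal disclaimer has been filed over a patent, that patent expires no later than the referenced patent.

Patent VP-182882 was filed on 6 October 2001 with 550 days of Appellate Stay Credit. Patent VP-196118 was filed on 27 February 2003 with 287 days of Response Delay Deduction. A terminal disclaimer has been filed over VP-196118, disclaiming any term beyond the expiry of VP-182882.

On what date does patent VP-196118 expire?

Natural term of VP-196118:
  Base: filing + 15 years → 27 February 2018.
  Response Delay Deduction: −287 days → 16 May 2017.
Expiry of referenced patent VP-182882:
  Base: filing + 15 years → 6 October 2016.
  Appellate Stay Credit: +550 days → 9 April 2018.
Terminal disclaimer: VP-196118 expires on the earlier of 16 May 2017 and 9 April 2018.

May 16, 2017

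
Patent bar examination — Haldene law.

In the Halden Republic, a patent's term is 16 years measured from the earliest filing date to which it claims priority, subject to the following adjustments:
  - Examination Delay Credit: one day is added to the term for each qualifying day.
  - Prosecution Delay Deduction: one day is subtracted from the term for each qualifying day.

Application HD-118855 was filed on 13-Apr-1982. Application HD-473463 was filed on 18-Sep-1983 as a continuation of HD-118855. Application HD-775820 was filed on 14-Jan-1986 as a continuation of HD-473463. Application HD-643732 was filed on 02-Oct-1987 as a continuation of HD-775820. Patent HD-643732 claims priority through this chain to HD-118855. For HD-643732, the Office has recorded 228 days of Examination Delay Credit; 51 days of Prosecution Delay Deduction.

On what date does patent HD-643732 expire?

Earliest priority filing: 13 April 1982.
Base term: 13 April 1982 + 16 years → 13 April 1998.
Examination Delay Credit: +228 days → 27 November 1998.
Prosecution Delay Deduction: −51 days → 7 October 1998.

October 7, 1998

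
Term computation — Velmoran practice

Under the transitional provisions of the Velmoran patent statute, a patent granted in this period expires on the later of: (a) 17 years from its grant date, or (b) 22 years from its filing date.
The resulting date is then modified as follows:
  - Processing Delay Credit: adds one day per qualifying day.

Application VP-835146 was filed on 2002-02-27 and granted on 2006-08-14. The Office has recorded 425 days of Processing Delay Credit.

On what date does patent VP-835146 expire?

April 27, 2025

(a) grant + 17 years → 14 August 2023.
(b) filing + 22 years → 27 February 2024.
Later of the two: 27 February 2024.
Processing Delay Credit: +425 days → 27 April 2025.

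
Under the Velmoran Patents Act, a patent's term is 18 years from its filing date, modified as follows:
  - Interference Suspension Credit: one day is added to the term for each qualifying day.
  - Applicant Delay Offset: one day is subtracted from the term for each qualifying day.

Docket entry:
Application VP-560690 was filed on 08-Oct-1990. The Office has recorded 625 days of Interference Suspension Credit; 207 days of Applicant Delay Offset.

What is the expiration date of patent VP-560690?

2009-11-30

Base term: filing date + 18 years → 8 October 2008.
Interference Suspension Credit: +625 days → 25 June 2010.
Applicant Delay Offset: −207 days → 30 November 2009.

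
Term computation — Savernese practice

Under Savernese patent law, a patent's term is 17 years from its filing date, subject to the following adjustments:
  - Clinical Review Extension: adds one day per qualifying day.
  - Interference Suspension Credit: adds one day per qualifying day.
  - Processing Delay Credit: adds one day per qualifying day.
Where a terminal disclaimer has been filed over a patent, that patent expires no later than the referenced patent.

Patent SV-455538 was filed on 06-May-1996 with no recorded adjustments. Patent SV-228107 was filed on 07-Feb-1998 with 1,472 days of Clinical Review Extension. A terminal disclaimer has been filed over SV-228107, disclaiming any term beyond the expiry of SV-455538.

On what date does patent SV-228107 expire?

May 6, 2013

Natural term of SV-228107:
  Base: filing + 17 years → 7 February 2015.
  Clinical Review Extension: +1472 days → 18 February 2019.
Expiry of referenced patent SV-455538:
  Base: filing + 17 years → 6 May 2013.
Terminal disclaimer: SV-228107 expires on the earlier of 18 February 2019 and 6 May 2013.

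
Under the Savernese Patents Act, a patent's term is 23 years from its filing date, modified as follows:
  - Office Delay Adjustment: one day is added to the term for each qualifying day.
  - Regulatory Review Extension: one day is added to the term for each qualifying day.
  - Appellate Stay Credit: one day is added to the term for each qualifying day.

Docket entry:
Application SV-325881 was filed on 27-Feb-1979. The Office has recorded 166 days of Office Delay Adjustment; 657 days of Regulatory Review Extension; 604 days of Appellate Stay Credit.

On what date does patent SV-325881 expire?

Base term: filing date + 23 years → 27 February 2002.
Office Delay Adjustment: +166 days → 12 August 2002.
Regulatory Review Extension: +657 days → 30 May 2004.
Appellate Stay Credit: +604 days → 24 January 2006.

January 24, 2006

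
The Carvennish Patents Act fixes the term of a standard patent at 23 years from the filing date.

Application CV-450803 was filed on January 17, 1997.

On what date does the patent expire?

2020-01-17

Filing date + 23 years → 17 January 2020.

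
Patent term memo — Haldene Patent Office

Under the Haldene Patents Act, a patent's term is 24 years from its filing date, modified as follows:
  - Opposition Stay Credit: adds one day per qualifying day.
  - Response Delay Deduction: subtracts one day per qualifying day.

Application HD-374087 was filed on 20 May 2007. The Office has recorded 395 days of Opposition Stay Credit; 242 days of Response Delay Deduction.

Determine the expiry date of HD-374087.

Base term: filing date + 24 years → 20 May 2031.
Opposition Stay Credit: +395 days → 18 June 2032.
Response Delay Deduction: −242 days → 20 October 2031.

2031-10-20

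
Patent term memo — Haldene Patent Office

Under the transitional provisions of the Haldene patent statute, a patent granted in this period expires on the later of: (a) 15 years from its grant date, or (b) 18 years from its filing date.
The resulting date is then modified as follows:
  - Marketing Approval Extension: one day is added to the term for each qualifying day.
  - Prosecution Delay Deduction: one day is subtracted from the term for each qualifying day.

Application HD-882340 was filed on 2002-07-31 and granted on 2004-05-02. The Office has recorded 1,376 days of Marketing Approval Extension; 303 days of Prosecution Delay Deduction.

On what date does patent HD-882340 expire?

(a) grant + 15 years → 2 May 2019.
(b) filing + 18 years → 31 July 2020.
Later of the two: 31 July 2020.
Marketing Approval Extension: +1376 days → 7 May 2024.
Prosecution Delay Deduction: −303 days → 9 July 2023.

July 9, 2023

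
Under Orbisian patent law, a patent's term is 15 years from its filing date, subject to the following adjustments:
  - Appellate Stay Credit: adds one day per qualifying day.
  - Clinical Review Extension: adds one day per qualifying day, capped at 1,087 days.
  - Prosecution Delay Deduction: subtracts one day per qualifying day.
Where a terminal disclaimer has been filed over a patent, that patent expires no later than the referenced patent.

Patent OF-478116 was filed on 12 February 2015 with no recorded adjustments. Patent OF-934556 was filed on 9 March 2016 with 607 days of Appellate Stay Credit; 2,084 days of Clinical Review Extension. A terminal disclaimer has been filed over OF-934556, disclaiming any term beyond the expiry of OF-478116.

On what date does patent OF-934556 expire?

Natural term of OF-934556:
  Base: filing + 15 years → 9 March 2031.
  Appellate Stay Credit: +607 days → 5 November 2032.
  Clinical Review Extension: 2084 days claimed exceeds the 1087-day cap, so +1087 days → 28 October 2035.
Expiry of referenced patent OF-478116:
  Base: filing + 15 years → 12 February 2030.
Terminal disclaimer: OF-934556 expires on the earlier of 28 October 2035 and 12 February 2030.

February 12, 2030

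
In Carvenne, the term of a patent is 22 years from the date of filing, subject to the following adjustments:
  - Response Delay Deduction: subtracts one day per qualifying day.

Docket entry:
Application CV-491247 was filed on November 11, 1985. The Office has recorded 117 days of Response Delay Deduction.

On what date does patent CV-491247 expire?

Base term: filing date + 22 years → 11 November 2007.
Response Delay Deduction: −117 days → 17 July 2007.

2007-07-17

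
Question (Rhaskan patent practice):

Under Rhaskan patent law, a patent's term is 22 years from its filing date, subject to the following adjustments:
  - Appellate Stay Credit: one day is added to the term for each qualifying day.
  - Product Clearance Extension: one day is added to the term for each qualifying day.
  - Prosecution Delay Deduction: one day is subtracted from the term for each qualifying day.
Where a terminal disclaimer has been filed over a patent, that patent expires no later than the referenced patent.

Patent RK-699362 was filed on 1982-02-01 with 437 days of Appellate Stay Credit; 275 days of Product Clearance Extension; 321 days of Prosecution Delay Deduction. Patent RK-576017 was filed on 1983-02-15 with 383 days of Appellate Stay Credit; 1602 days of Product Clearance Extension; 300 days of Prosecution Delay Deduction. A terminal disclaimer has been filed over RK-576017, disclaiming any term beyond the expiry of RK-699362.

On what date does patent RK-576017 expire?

Natural term of RK-576017:
  Base: filing + 22 years → 15 February 2005.
  Appellate Stay Credit: +383 days → 5 March 2006.
  Product Clearance Extension: +1602 days → 24 July 2010.
  Prosecution Delay Deduction: −300 days → 27 September 2009.
Expiry of referenced patent RK-699362:
  Base: filing + 22 years → 1 February 2004.
  Appellate Stay Credit: +437 days → 13 April 2005.
  Product Clearance Extension: +275 days → 13 January 2006.
  Prosecution Delay Deduction: −321 days → 26 February 2005.
Terminal disclaimer: RK-576017 expires on the earlier of 27 September 2009 and 26 February 2005.

February 26, 2005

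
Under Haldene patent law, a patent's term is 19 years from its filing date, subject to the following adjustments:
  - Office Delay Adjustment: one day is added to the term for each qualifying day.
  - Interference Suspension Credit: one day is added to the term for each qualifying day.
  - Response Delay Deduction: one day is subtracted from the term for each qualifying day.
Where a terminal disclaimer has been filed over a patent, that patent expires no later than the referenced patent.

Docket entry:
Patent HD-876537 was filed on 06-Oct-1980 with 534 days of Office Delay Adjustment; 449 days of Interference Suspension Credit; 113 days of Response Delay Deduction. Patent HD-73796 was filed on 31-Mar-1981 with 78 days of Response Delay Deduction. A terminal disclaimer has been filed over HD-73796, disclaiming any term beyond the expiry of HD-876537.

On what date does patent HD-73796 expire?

Natural term of HD-73796:
  Base: filing + 19 years → 31 March 2000.
  Response Delay Deduction: −78 days → 13 January 2000.
Expiry of referenced patent HD-876537:
  Base: filing + 19 years → 6 October 1999.
  Office Delay Adjustment: +534 days → 23 March 2001.
  Interference Suspension Credit: +449 days → 15 June 2002.
  Response Delay Deduction: −113 days → 22 February 2002.
Terminal disclaimer: HD-73796 expires on the earlier of 13 January 2000 and 22 February 2002.

January 13, 2000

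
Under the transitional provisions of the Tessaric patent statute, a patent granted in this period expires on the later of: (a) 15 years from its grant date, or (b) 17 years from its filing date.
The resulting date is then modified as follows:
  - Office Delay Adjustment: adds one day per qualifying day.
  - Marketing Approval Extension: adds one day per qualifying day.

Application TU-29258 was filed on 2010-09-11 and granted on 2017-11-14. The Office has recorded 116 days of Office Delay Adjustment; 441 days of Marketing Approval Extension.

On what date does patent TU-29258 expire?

(a) grant + 15 years → 14 November 2032.
(b) filing + 17 years → 11 September 2027.
Later of the two: 14 November 2032.
Office Delay Adjustment: +116 days → 10 March 2033.
Marketing Approval Extension: +441 days → 25 May 2034.

2034-05-25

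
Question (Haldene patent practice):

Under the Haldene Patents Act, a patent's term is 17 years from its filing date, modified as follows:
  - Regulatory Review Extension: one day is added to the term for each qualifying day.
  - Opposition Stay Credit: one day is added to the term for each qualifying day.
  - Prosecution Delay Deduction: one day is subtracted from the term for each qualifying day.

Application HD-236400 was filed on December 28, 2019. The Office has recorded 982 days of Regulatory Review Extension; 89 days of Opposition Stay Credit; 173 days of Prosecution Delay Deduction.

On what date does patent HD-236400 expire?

Base term: filing date + 17 years → 28 December 2036.
Regulatory Review Extension: +982 days → 6 September 2039.
Opposition Stay Credit: +89 days → 4 December 2039.
Prosecution Delay Deduction: −173 days → 14 June 2039.

June 14, 2039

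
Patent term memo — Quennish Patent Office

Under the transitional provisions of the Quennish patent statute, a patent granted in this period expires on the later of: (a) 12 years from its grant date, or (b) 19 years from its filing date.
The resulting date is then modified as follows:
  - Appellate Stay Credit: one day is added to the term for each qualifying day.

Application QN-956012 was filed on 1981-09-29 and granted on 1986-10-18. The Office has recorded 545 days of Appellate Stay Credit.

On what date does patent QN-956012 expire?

March 28, 2002

(a) grant + 12 years → 18 October 1998.
(b) filing + 19 years → 29 September 2000.
Later of the two: 29 September 2000.
Appellate Stay Credit: +545 days → 28 March 2002.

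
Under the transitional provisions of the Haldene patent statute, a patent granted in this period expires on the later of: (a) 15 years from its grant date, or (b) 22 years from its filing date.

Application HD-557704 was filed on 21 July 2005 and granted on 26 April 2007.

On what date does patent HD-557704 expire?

(a) grant + 15 years → 26 April 2022.
(b) filing + 22 years → 21 July 2027.
Later of the two: 21 July 2027.

July 21, 2027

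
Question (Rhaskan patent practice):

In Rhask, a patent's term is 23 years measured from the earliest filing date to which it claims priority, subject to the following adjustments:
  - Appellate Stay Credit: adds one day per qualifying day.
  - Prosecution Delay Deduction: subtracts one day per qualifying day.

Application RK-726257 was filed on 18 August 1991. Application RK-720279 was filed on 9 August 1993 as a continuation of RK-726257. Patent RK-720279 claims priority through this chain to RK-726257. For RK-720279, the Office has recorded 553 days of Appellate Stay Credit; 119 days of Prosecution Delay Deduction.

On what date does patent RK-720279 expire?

Earliest priority filing: 18 August 1991.
Base term: 18 August 1991 + 23 years → 18 August 2014.
Appellate Stay Credit: +553 days → 22 February 2016.
Prosecution Delay Deduction: −119 days → 26 October 2015.

October 26, 2015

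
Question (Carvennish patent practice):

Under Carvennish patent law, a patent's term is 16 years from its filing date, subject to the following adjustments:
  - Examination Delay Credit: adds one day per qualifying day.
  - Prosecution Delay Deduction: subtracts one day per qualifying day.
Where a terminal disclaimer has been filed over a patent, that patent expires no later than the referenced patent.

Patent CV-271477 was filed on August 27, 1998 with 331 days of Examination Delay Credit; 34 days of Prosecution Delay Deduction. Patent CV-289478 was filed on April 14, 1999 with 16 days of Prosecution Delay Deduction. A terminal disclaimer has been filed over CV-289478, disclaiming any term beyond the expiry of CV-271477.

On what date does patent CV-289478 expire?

2015-03-29

Natural term of CV-289478:
  Base: filing + 16 years → 14 April 2015.
  Prosecution Delay Deduction: −16 days → 29 March 2015.
Expiry of referenced patent CV-271477:
  Base: filing + 16 years → 27 August 2014.
  Examination Delay Credit: +331 days → 24 July 2015.
  Prosecution Delay Deduction: −34 days → 20 June 2015.
Terminal disclaimer: CV-289478 expires on the earlier of 29 March 2015 and 20 June 2015.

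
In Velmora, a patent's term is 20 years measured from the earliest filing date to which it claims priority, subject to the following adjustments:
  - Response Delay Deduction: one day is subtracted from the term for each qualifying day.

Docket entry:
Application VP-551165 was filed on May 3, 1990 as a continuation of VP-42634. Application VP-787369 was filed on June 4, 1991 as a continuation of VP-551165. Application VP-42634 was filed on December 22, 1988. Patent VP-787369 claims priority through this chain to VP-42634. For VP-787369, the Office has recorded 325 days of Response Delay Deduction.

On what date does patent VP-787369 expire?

February 1, 2008

Earliest priority filing: 22 December 1988.
Base term: 22 December 1988 + 20 years → 22 December 2008.
Response Delay Deduction: −325 days → 1 February 2008.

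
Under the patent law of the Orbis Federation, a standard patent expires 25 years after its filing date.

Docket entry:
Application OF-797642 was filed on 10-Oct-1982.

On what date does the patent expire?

Filing date + 25 years → 10 October 2007.

2007-10-10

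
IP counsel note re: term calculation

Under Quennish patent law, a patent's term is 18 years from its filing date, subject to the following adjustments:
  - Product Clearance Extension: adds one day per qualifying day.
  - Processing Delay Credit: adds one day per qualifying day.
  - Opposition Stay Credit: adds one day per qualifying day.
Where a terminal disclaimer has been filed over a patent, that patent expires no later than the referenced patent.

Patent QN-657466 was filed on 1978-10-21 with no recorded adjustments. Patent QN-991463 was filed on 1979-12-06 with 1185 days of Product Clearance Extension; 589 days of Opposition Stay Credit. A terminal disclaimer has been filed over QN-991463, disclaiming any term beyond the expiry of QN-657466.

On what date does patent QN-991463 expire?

Natural term of QN-991463:
  Base: filing + 18 years → 6 December 1997.
  Product Clearance Extension: +1185 days → 5 March 2001.
  Opposition Stay Credit: +589 days → 15 October 2002.
Expiry of referenced patent QN-657466:
  Base: filing + 18 years → 21 October 1996.
Terminal disclaimer: QN-991463 expires on the earlier of 15 October 2002 and 21 October 1996.

October 21, 1996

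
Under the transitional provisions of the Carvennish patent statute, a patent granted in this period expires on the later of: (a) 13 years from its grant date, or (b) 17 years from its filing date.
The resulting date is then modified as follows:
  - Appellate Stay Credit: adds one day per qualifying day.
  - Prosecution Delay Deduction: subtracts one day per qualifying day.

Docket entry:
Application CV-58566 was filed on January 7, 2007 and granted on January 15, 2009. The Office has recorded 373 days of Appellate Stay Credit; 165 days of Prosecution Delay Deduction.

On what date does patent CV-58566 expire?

2024-08-02

(a) grant + 13 years → 15 January 2022.
(b) filing + 17 years → 7 January 2024.
Later of the two: 7 January 2024.
Appellate Stay Credit: +373 days → 14 January 2025.
Prosecution Delay Deduction: −165 days → 2 August 2024.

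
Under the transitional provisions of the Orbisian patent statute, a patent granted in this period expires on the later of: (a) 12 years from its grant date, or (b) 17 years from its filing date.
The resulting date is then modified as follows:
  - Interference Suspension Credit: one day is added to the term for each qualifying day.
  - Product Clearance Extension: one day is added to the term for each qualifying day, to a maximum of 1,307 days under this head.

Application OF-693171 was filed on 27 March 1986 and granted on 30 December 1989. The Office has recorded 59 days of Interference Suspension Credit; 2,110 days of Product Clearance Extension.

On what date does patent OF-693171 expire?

(a) grant + 12 years → 30 December 2001.
(b) filing + 17 years → 27 March 2003.
Later of the two: 27 March 2003.
Interference Suspension Credit: +59 days → 25 May 2003.
Product Clearance Extension: 2110 days claimed exceeds the 1307-day cap, so +1307 days → 22 December 2006.

2006-12-22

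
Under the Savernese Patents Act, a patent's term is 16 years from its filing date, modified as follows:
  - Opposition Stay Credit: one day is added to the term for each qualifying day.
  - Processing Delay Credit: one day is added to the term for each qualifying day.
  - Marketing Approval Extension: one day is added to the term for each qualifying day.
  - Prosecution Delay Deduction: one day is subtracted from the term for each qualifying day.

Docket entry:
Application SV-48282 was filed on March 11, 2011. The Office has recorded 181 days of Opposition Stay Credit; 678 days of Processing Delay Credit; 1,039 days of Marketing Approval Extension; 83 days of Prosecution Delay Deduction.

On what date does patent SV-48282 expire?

February 28, 2032

Base term: filing date + 16 years → 11 March 2027.
Opposition Stay Credit: +181 days → 8 September 2027.
Processing Delay Credit: +678 days → 17 July 2029.
Marketing Approval Extension: +1039 days → 21 May 2032.
Prosecution Delay Deduction: −83 days → 28 February 2032.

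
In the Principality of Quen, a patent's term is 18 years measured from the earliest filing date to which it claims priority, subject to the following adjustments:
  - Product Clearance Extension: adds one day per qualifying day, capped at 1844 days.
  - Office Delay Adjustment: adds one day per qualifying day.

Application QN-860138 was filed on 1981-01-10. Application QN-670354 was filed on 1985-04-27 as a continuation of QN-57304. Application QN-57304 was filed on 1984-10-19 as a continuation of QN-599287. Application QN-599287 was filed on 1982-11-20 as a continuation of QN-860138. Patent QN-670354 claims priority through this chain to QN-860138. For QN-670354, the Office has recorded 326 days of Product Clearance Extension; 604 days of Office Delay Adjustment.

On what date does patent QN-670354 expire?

2001-07-28

Earliest priority filing: 10 January 1981.
Base term: 10 January 1981 + 18 years → 10 January 1999.
Product Clearance Extension: 326 days (within the 1844-day cap) → +326 days → 2 December 1999.
Office Delay Adjustment: +604 days → 28 July 2001.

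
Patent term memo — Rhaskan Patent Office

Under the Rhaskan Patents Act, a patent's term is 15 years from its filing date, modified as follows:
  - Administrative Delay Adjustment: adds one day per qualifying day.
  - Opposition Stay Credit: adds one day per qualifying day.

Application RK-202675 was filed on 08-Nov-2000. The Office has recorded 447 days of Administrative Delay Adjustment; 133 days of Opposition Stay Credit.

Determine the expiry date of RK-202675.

Base term: filing date + 15 years → 8 November 2015.
Administrative Delay Adjustment: +447 days → 28 January 2017.
Opposition Stay Credit: +133 days → 10 June 2017.

2017-06-10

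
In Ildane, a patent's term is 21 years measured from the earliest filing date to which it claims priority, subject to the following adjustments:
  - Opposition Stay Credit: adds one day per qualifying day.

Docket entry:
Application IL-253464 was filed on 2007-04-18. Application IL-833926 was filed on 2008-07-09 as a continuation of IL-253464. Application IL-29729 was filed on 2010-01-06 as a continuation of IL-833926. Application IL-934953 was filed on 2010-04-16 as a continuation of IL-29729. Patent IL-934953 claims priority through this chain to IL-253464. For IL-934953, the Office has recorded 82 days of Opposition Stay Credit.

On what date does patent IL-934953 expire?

Earliest priority filing: 18 April 2007.
Base term: 18 April 2007 + 21 years → 18 April 2028.
Opposition Stay Credit: +82 days → 9 July 2028.

2028-07-09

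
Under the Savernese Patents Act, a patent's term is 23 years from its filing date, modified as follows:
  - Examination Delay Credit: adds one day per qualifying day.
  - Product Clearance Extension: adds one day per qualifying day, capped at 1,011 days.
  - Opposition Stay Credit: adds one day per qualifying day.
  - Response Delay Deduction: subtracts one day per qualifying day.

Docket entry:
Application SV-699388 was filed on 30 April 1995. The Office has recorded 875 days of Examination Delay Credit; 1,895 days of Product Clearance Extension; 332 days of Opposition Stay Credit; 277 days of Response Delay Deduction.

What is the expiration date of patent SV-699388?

2023-08-23

Base term: filing date + 23 years → 30 April 2018.
Examination Delay Credit: +875 days → 21 September 2020.
Product Clearance Extension: 1895 days claimed exceeds the 1011-day cap, so +1011 days → 29 June 2023.
Opposition Stay Credit: +332 days → 26 May 2024.
Response Delay Deduction: −277 days → 23 August 2023.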